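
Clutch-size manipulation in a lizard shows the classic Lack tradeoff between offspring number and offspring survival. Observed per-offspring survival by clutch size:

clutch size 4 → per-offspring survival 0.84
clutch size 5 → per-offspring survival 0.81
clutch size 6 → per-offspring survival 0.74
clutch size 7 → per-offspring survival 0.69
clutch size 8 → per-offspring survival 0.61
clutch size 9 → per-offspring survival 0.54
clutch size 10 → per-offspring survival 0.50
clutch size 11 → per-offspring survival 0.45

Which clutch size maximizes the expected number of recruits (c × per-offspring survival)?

Expected recruits = c × s(c):
  c=4: 4 × 0.84 = 3.360
  c=5: 5 × 0.81 = 4.050
  c=6: 6 × 0.74 = 4.440
  c=7: 7 × 0.69 = 4.830
  c=8: 8 × 0.61 = 4.880
  c=9: 9 × 0.54 = 4.860
  c=10: 10 × 0.50 = 5.000
  c=11: 11 × 0.45 = 4.950
Maximum at c = 10 (5.000 recruits).

10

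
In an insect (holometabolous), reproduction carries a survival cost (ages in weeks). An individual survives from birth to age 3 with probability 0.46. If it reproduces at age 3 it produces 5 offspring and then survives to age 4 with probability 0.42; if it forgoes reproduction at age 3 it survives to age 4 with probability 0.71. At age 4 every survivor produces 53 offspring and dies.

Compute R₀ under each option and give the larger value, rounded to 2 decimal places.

17.31

breed at age 3: R₀ = 0.46 × (5 + 0.42 × 53) = 0.46 × 27.2600 = 12.5396
delay to age 4: R₀ = 0.46 × (0.71 × 53) = 0.46 × 37.6300 = 17.3098
Higher: delay to age 4 (17.3098).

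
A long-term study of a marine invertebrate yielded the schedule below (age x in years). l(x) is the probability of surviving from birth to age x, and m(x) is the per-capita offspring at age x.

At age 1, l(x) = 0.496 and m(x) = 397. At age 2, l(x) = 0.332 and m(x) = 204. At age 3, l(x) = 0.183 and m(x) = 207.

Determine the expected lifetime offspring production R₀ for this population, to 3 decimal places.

302.521

R₀ = Σ l(x) m(x):
  age 1: 0.496 × 397 = 196.9120
  age 2: 0.332 × 204 = 67.7280
  age 3: 0.183 × 207 = 37.8810
R₀ = 196.9120 + 67.7280 + 37.8810 = 302.5210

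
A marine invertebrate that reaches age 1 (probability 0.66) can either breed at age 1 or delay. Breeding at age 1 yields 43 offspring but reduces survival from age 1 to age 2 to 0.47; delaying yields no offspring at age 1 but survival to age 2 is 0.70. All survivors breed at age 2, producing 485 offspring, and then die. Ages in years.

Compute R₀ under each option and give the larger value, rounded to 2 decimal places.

224.07

breed at age 1: R₀ = 0.66 × (43 + 0.47 × 485) = 0.66 × 270.9500 = 178.8270
delay to age 2: R₀ = 0.66 × (0.70 × 485) = 0.66 × 339.5000 = 224.0700
Higher: delay to age 2 (224.0700).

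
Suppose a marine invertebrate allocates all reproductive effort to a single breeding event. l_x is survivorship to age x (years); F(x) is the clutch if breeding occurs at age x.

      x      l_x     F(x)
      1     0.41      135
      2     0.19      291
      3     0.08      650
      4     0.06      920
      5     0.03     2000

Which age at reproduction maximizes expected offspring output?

Expected offspring if breeding at age x = l_x × F(x):
  age 1: 0.41 × 135 = 55.350
  age 2: 0.19 × 291 = 55.290
  age 3: 0.08 × 650 = 52.000
  age 4: 0.06 × 920 = 55.200
  age 5: 0.03 × 2000 = 60.000
Maximum at age 5 (60.000).

5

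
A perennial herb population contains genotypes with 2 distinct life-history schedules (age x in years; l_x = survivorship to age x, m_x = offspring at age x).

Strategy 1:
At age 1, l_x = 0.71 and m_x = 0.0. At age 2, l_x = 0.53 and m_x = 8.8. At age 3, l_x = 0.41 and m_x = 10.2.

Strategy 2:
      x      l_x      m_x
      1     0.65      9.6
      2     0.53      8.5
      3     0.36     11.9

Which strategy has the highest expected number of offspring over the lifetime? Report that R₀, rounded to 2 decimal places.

15.03

Strategy 1: R₀ = 0.71×0.0 + 0.53×8.8 + 0.41×10.2 = 8.8460
Strategy 2: R₀ = 0.65×9.6 + 0.53×8.5 + 0.36×11.9 = 15.0290
Highest R₀: strategy 2 with 15.0290.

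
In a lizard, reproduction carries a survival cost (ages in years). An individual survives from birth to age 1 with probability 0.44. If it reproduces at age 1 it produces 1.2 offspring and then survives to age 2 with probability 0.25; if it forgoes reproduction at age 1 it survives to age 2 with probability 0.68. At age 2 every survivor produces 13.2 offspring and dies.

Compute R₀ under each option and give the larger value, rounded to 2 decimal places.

breed at age 1: R₀ = 0.44 × (1.2 + 0.25 × 13.2) = 0.44 × 4.5000 = 1.9800
delay to age 2: R₀ = 0.44 × (0.68 × 13.2) = 0.44 × 8.9760 = 3.9494
Higher: delay to age 2 (3.9494).

3.95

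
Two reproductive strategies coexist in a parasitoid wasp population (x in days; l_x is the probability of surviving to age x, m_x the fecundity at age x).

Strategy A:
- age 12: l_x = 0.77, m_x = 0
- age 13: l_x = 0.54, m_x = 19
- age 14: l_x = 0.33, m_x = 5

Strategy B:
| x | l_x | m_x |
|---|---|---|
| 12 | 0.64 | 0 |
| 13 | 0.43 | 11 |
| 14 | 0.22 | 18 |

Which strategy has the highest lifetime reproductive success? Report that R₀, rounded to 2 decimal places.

Strategy A: R₀ = 0.77×0 + 0.54×19 + 0.33×5 = 11.9100
Strategy B: R₀ = 0.64×0 + 0.43×11 + 0.22×18 = 8.6900
Highest R₀: strategy A with 11.9100.

11.91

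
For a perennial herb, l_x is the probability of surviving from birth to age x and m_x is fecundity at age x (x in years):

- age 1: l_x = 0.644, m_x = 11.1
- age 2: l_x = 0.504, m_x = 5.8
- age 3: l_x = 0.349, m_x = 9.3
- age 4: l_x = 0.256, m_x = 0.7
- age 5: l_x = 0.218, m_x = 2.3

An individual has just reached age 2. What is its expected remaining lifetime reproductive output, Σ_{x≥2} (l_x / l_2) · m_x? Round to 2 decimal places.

13.59

l_2 = 0.504. Conditional survival from age 2 to x is l_x / l_2.
  x=2: (0.504/0.504) × 5.8 = 5.8000
  x=3: (0.349/0.504) × 9.3 = 6.4399
  x=4: (0.256/0.504) × 0.7 = 0.3556
  x=5: (0.218/0.504) × 2.3 = 0.9948
Sum = 5.8000 + 6.4399 + 0.3556 + 0.9948 = 13.5903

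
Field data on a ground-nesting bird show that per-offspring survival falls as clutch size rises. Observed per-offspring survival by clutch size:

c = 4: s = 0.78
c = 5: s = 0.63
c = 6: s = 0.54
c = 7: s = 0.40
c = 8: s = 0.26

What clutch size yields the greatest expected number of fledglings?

6

Expected fledglings = c × s(c):
  c=4: 4 × 0.78 = 3.120
  c=5: 5 × 0.63 = 3.150
  c=6: 6 × 0.54 = 3.240
  c=7: 7 × 0.40 = 2.800
  c=8: 8 × 0.26 = 2.080
Maximum at c = 6 (3.240 fledglings).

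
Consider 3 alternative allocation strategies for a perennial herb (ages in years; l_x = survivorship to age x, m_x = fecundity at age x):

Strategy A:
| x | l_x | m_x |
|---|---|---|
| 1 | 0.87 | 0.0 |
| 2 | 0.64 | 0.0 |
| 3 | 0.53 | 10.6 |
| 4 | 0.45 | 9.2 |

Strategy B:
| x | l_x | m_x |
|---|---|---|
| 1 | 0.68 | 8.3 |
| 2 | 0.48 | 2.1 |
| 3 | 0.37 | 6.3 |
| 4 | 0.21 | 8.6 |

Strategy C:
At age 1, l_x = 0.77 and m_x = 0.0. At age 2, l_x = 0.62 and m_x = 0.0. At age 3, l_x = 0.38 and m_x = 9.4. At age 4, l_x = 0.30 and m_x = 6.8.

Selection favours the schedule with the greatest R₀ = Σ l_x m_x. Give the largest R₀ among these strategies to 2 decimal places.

Strategy A: R₀ = 0.87×0.0 + 0.64×0.0 + 0.53×10.6 + 0.45×9.2 = 9.7580
Strategy B: R₀ = 0.68×8.3 + 0.48×2.1 + 0.37×6.3 + 0.21×8.6 = 10.7890
Strategy C: R₀ = 0.77×0.0 + 0.62×0.0 + 0.38×9.4 + 0.30×6.8 = 5.6120
Highest R₀: strategy B with 10.7890.

10.79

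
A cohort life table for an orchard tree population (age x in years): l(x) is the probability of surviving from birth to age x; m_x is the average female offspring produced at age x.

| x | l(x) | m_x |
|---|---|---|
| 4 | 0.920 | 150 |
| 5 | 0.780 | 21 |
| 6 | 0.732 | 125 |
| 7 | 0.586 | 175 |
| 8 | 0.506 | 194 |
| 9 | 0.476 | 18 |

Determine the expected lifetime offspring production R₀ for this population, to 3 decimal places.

R₀ = Σ l(x) m_x:
  age 4: 0.920 × 150 = 138.0000
  age 5: 0.780 × 21 = 16.3800
  age 6: 0.732 × 125 = 91.5000
  age 7: 0.586 × 175 = 102.5500
  age 8: 0.506 × 194 = 98.1640
  age 9: 0.476 × 18 = 8.5680
R₀ = 138.0000 + 16.3800 + 91.5000 + 102.5500 + 98.1640 + 8.5680 = 455.1620

455.162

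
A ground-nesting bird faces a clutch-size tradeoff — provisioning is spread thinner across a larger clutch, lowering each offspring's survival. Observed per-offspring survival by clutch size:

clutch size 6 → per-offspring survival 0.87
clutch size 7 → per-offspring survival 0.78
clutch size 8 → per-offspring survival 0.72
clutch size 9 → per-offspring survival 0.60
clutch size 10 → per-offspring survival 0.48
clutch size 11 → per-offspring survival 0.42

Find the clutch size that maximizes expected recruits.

Expected recruits = c × s(c):
  c=6: 6 × 0.87 = 5.220
  c=7: 7 × 0.78 = 5.460
  c=8: 8 × 0.72 = 5.760
  c=9: 9 × 0.60 = 5.400
  c=10: 10 × 0.48 = 4.800
  c=11: 11 × 0.42 = 4.620
Maximum at c = 8 (5.760 recruits).

8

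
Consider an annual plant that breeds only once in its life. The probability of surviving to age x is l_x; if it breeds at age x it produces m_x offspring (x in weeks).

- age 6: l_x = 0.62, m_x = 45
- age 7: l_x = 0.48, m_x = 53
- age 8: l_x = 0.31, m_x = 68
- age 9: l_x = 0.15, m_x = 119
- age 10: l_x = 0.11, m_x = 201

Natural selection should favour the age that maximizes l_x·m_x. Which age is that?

Expected offspring if breeding at age x = l_x × m_x:
  age 6: 0.62 × 45 = 27.900
  age 7: 0.48 × 53 = 25.440
  age 8: 0.31 × 68 = 21.080
  age 9: 0.15 × 119 = 17.850
  age 10: 0.11 × 201 = 22.110
Maximum at age 6 (27.900).

6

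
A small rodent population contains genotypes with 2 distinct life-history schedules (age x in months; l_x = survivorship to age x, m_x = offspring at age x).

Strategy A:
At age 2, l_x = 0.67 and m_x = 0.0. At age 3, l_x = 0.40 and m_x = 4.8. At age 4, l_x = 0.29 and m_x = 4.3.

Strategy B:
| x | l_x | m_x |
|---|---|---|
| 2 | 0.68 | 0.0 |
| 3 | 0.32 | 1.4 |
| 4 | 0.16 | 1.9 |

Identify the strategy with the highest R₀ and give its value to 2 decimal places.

Strategy A: R₀ = 0.67×0.0 + 0.40×4.8 + 0.29×4.3 = 3.1670
Strategy B: R₀ = 0.68×0.0 + 0.32×1.4 + 0.16×1.9 = 0.7520
Highest R₀: strategy A with 3.1670.

3.17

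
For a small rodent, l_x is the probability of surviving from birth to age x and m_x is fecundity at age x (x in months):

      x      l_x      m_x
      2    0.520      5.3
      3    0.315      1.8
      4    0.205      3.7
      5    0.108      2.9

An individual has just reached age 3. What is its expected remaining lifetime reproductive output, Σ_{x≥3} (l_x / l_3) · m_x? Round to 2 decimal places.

l_3 = 0.315. Conditional survival from age 3 to x is l_x / l_3.
  x=3: (0.315/0.315) × 1.8 = 1.8000
  x=4: (0.205/0.315) × 3.7 = 2.4079
  x=5: (0.108/0.315) × 2.9 = 0.9943
Sum = 1.8000 + 2.4079 + 0.9943 = 5.2022

5.20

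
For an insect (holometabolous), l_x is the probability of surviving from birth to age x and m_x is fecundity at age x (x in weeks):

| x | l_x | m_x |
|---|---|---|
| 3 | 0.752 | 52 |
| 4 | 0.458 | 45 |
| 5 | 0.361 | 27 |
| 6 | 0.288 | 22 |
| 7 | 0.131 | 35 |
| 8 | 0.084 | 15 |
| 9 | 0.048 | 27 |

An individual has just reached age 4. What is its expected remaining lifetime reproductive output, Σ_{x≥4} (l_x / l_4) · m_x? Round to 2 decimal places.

95.71

l_4 = 0.458. Conditional survival from age 4 to x is l_x / l_4.
  x=4: (0.458/0.458) × 45 = 45.0000
  x=5: (0.361/0.458) × 27 = 21.2817
  x=6: (0.288/0.458) × 22 = 13.8341
  x=7: (0.131/0.458) × 35 = 10.0109
  x=8: (0.084/0.458) × 15 = 2.7511
  x=9: (0.048/0.458) × 27 = 2.8297
Sum = 45.0000 + 21.2817 + 13.8341 + 10.0109 + 2.7511 + 2.8297 = 95.7074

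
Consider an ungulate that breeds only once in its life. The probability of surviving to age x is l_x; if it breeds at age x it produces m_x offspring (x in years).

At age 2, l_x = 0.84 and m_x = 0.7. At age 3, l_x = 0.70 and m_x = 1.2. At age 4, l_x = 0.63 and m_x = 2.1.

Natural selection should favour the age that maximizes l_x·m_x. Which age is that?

4

Expected offspring if breeding at age x = l_x × m_x:
  age 2: 0.84 × 0.7 = 0.588
  age 3: 0.70 × 1.2 = 0.840
  age 4: 0.63 × 2.1 = 1.323
Maximum at age 4 (1.323).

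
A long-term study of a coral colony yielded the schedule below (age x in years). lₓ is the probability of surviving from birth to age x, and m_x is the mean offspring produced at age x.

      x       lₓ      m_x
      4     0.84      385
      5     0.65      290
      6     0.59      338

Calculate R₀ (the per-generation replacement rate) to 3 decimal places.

711.320

R₀ = Σ lₓ m_x:
  age 4: 0.84 × 385 = 323.4000
  age 5: 0.65 × 290 = 188.5000
  age 6: 0.59 × 338 = 199.4200
R₀ = 323.4000 + 188.5000 + 199.4200 = 711.3200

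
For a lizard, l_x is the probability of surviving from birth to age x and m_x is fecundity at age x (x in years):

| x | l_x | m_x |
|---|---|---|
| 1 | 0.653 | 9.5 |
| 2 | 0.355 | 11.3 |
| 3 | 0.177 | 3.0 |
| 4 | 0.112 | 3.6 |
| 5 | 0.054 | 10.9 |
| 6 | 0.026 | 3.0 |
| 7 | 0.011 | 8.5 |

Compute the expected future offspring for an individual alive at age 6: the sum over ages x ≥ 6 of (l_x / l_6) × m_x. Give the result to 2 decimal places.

l_6 = 0.026. Conditional survival from age 6 to x is l_x / l_6.
  x=6: (0.026/0.026) × 3.0 = 3.0000
  x=7: (0.011/0.026) × 8.5 = 3.5962
Sum = 3.0000 + 3.5962 = 6.5962

6.60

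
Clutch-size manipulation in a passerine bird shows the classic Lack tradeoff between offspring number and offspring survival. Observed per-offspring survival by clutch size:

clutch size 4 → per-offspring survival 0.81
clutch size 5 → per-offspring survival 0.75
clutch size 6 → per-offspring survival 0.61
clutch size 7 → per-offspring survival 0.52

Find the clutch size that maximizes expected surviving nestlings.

Expected surviving nestlings = c × s(c):
  c=4: 4 × 0.81 = 3.240
  c=5: 5 × 0.75 = 3.750
  c=6: 6 × 0.61 = 3.660
  c=7: 7 × 0.52 = 3.640
Maximum at c = 5 (3.750 surviving nestlings).

5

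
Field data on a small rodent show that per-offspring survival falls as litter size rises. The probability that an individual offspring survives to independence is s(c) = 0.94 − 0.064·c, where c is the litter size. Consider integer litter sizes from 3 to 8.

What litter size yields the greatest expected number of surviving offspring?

7

Expected surviving offspring = c × s(c):
  c=3: 3 × 0.748 = 2.244
  c=4: 4 × 0.684 = 2.736
  c=5: 5 × 0.620 = 3.100
  c=6: 6 × 0.556 = 3.336
  c=7: 7 × 0.492 = 3.444
  c=8: 8 × 0.428 = 3.424
Maximum at c = 7 (3.444 surviving offspring).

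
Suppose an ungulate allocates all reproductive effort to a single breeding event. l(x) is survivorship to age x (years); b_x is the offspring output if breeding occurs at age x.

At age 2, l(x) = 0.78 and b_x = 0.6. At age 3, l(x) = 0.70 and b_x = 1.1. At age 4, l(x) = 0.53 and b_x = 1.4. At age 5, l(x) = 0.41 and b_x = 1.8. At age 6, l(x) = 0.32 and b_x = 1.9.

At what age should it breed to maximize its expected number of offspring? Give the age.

Expected offspring if breeding at age x = l(x) × b_x:
  age 2: 0.78 × 0.6 = 0.468
  age 3: 0.70 × 1.1 = 0.770
  age 4: 0.53 × 1.4 = 0.742
  age 5: 0.41 × 1.8 = 0.738
  age 6: 0.32 × 1.9 = 0.608
Maximum at age 3 (0.770).

3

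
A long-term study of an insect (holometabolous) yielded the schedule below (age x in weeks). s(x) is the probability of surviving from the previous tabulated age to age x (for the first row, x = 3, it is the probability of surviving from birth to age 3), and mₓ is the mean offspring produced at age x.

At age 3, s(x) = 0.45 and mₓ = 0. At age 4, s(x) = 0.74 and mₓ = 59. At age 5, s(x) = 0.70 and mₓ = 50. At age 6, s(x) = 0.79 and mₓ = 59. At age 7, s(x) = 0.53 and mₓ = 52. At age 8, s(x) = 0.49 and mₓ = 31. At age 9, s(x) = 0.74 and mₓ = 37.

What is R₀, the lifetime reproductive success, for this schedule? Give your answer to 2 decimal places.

Survivorship from birth: l_x = s_3·s_4·…·s_x.
  l_3 = 0.45000
  l_4 = 0.33300
  l_5 = 0.23310
  l_6 = 0.18415
  l_7 = 0.09760
  l_8 = 0.04782
  l_9 = 0.03539
R₀ = Σ l_x mₓ:
  age 3: 0.45000 × 0 = 0.0000
  age 4: 0.33300 × 59 = 19.6470
  age 5: 0.23310 × 50 = 11.6550
  age 6: 0.18415 × 59 = 10.8649
  age 7: 0.09760 × 52 = 5.0752
  age 8: 0.04782 × 31 = 1.4824
  age 9: 0.03539 × 37 = 1.3094
R₀ = 0.0000 + 19.6470 + 11.6550 + 10.8649 + 5.0752 + 1.4824 + 1.3094 = 50.0339

50.03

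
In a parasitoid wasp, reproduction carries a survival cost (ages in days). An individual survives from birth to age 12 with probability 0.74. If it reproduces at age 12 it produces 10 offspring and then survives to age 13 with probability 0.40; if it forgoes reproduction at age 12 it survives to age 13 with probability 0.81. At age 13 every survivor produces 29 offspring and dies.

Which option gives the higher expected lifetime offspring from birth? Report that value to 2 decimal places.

breed at age 12: R₀ = 0.74 × (10 + 0.40 × 29) = 0.74 × 21.6000 = 15.9840
delay to age 13: R₀ = 0.74 × (0.81 × 29) = 0.74 × 23.4900 = 17.3826
Higher: delay to age 13 (17.3826).

17.38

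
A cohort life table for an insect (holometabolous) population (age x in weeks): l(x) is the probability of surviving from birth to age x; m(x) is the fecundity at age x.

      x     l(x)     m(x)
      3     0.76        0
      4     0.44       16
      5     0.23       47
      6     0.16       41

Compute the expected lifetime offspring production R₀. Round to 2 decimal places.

24.41

R₀ = Σ l(x) m(x):
  age 3: 0.76 × 0 = 0.0000
  age 4: 0.44 × 16 = 7.0400
  age 5: 0.23 × 47 = 10.8100
  age 6: 0.16 × 41 = 6.5600
R₀ = 0.0000 + 7.0400 + 10.8100 + 6.5600 = 24.4100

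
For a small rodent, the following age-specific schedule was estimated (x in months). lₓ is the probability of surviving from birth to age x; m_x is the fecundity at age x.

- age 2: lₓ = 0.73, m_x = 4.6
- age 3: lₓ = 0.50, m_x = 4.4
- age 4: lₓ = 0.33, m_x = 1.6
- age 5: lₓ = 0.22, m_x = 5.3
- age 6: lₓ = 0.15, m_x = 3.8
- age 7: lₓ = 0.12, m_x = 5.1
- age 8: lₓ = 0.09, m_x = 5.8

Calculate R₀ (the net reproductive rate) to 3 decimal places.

R₀ = Σ lₓ m_x:
  age 2: 0.73 × 4.6 = 3.3580
  age 3: 0.50 × 4.4 = 2.2000
  age 4: 0.33 × 1.6 = 0.5280
  age 5: 0.22 × 5.3 = 1.1660
  age 6: 0.15 × 3.8 = 0.5700
  age 7: 0.12 × 5.1 = 0.6120
  age 8: 0.09 × 5.8 = 0.5220
R₀ = 3.3580 + 2.2000 + 0.5280 + 1.1660 + 0.5700 + 0.6120 + 0.5220 = 8.9560

8.956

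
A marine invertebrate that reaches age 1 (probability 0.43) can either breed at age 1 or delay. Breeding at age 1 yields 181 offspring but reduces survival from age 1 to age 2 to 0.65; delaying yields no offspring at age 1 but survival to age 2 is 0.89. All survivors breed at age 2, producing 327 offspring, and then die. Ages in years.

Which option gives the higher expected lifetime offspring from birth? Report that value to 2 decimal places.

169.23

breed at age 1: R₀ = 0.43 × (181 + 0.65 × 327) = 0.43 × 393.5500 = 169.2265
delay to age 2: R₀ = 0.43 × (0.89 × 327) = 0.43 × 291.0300 = 125.1429
Higher: breed at age 1 (169.2265).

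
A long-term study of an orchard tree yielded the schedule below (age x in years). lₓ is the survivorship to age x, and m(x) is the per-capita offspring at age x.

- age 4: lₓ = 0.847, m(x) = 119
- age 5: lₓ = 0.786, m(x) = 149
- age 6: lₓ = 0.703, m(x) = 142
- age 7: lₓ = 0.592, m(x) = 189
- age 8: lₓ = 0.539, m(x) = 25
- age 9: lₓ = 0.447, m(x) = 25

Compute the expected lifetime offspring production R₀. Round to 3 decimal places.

R₀ = Σ lₓ m(x):
  age 4: 0.847 × 119 = 100.7930
  age 5: 0.786 × 149 = 117.1140
  age 6: 0.703 × 142 = 99.8260
  age 7: 0.592 × 189 = 111.8880
  age 8: 0.539 × 25 = 13.4750
  age 9: 0.447 × 25 = 11.1750
R₀ = 100.7930 + 117.1140 + 99.8260 + 111.8880 + 13.4750 + 11.1750 = 454.2710

454.271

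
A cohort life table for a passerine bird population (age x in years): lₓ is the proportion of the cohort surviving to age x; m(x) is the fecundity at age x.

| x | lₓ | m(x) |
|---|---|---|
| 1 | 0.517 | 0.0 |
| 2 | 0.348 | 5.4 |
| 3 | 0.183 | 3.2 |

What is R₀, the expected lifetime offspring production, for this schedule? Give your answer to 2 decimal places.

R₀ = Σ lₓ m(x):
  age 1: 0.517 × 0.0 = 0.0000
  age 2: 0.348 × 5.4 = 1.8792
  age 3: 0.183 × 3.2 = 0.5856
R₀ = 0.0000 + 1.8792 + 0.5856 = 2.4648

2.46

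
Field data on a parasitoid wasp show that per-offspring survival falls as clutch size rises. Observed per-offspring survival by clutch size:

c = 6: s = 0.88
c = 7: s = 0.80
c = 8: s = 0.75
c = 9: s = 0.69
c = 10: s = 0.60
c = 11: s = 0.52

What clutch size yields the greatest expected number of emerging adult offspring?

9

Expected emerging adult offspring = c × s(c):
  c=6: 6 × 0.88 = 5.280
  c=7: 7 × 0.80 = 5.600
  c=8: 8 × 0.75 = 6.000
  c=9: 9 × 0.69 = 6.210
  c=10: 10 × 0.60 = 6.000
  c=11: 11 × 0.52 = 5.720
Maximum at c = 9 (6.210 emerging adult offspring).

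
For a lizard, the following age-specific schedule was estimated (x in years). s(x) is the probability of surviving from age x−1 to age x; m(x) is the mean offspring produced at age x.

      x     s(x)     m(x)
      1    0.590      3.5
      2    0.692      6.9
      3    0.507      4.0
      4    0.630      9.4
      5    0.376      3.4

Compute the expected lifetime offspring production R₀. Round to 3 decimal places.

Survivorship from birth: l_x = s_1·s_2·…·s_x.
  l_1 = 0.59000
  l_2 = 0.40828
  l_3 = 0.20700
  l_4 = 0.13041
  l_5 = 0.04903
R₀ = Σ l_x m(x):
  age 1: 0.59000 × 3.5 = 2.0650
  age 2: 0.40828 × 6.9 = 2.8171
  age 3: 0.20700 × 4.0 = 0.8280
  age 4: 0.13041 × 9.4 = 1.2259
  age 5: 0.04903 × 3.4 = 0.1667
R₀ = 2.0650 + 2.8171 + 0.8280 + 1.2259 + 0.1667 = 7.1027

7.103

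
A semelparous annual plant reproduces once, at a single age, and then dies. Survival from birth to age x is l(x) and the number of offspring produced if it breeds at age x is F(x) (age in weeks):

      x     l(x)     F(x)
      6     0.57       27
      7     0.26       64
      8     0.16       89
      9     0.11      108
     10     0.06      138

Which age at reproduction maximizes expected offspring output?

7

Expected offspring if breeding at age x = l(x) × F(x):
  age 6: 0.57 × 27 = 15.390
  age 7: 0.26 × 64 = 16.640
  age 8: 0.16 × 89 = 14.240
  age 9: 0.11 × 108 = 11.880
  age 10: 0.06 × 138 = 8.280
Maximum at age 7 (16.640).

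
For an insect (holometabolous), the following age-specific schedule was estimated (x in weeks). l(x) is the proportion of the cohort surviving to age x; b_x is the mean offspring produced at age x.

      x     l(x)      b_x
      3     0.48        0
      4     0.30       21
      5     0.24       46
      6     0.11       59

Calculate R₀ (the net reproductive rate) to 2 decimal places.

R₀ = Σ l(x) b_x:
  age 3: 0.48 × 0 = 0.0000
  age 4: 0.30 × 21 = 6.3000
  age 5: 0.24 × 46 = 11.0400
  age 6: 0.11 × 59 = 6.4900
R₀ = 0.0000 + 6.3000 + 11.0400 + 6.4900 = 23.8300

23.83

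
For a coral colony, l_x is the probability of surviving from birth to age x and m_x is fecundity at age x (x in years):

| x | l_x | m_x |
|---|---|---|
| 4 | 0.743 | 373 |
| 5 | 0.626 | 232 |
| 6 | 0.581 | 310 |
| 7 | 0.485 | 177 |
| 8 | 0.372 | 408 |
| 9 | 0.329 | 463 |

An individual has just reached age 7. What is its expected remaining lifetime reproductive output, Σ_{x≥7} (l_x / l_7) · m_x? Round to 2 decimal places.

l_7 = 0.485. Conditional survival from age 7 to x is l_x / l_7.
  x=7: (0.485/0.485) × 177 = 177.0000
  x=8: (0.372/0.485) × 408 = 312.9402
  x=9: (0.329/0.485) × 463 = 314.0763
Sum = 177.0000 + 312.9402 + 314.0763 = 804.0165

804.02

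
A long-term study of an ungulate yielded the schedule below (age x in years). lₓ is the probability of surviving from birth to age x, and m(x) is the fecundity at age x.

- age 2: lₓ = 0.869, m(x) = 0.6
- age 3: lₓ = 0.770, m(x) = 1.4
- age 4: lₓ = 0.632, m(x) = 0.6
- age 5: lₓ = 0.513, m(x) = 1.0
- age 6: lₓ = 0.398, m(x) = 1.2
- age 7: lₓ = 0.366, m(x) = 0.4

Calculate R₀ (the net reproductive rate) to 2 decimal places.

3.12

R₀ = Σ lₓ m(x):
  age 2: 0.869 × 0.6 = 0.5214
  age 3: 0.770 × 1.4 = 1.0780
  age 4: 0.632 × 0.6 = 0.3792
  age 5: 0.513 × 1.0 = 0.5130
  age 6: 0.398 × 1.2 = 0.4776
  age 7: 0.366 × 0.4 = 0.1464
R₀ = 0.5214 + 1.0780 + 0.3792 + 0.5130 + 0.4776 + 0.1464 = 3.1156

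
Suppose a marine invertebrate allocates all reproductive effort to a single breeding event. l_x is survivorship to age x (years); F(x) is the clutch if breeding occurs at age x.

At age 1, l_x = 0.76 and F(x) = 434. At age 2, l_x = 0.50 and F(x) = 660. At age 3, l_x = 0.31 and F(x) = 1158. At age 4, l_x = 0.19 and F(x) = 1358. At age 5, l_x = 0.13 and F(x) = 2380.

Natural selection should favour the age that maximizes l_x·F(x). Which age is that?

3

Expected offspring if breeding at age x = l_x × F(x):
  age 1: 0.76 × 434 = 329.840
  age 2: 0.50 × 660 = 330.000
  age 3: 0.31 × 1158 = 358.980
  age 4: 0.19 × 1358 = 258.020
  age 5: 0.13 × 2380 = 309.400
Maximum at age 3 (358.980).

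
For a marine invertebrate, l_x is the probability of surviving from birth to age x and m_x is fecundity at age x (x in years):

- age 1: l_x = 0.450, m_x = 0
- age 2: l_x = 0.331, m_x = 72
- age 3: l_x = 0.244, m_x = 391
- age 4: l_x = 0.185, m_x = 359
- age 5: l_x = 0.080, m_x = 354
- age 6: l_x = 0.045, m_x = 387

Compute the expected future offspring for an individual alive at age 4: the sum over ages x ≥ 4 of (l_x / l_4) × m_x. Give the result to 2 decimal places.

606.22

l_4 = 0.185. Conditional survival from age 4 to x is l_x / l_4.
  x=4: (0.185/0.185) × 359 = 359.0000
  x=5: (0.080/0.185) × 354 = 153.0811
  x=6: (0.045/0.185) × 387 = 94.1351
Sum = 359.0000 + 153.0811 + 94.1351 = 606.2162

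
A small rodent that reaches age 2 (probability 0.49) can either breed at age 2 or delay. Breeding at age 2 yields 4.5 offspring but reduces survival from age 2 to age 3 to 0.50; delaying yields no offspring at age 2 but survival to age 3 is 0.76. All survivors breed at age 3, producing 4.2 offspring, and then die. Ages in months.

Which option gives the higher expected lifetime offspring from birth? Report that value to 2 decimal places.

3.23

breed at age 2: R₀ = 0.49 × (4.5 + 0.50 × 4.2) = 0.49 × 6.6000 = 3.2340
delay to age 3: R₀ = 0.49 × (0.76 × 4.2) = 0.49 × 3.1920 = 1.5641
Higher: breed at age 2 (3.2340).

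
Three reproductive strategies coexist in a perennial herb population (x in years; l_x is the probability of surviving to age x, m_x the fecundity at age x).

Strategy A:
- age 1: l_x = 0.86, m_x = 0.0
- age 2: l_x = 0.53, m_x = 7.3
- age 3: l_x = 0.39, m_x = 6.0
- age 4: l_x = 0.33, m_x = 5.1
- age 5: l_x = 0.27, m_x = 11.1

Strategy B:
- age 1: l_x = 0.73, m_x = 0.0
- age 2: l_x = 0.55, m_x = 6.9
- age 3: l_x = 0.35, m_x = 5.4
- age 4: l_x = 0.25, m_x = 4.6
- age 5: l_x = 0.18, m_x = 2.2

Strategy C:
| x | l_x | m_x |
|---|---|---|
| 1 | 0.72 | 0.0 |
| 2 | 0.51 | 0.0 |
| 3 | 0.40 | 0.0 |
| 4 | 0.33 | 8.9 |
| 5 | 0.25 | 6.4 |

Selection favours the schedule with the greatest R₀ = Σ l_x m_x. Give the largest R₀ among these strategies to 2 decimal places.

Strategy A: R₀ = 0.86×0.0 + 0.53×7.3 + 0.39×6.0 + 0.33×5.1 + 0.27×11.1 = 10.8890
Strategy B: R₀ = 0.73×0.0 + 0.55×6.9 + 0.35×5.4 + 0.25×4.6 + 0.18×2.2 = 7.2310
Strategy C: R₀ = 0.72×0.0 + 0.51×0.0 + 0.40×0.0 + 0.33×8.9 + 0.25×6.4 = 4.5370
Highest R₀: strategy A with 10.8890.

10.89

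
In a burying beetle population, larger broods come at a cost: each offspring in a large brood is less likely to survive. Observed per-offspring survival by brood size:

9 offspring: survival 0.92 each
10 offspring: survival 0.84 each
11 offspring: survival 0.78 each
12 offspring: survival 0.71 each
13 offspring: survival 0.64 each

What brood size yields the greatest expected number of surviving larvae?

Expected surviving larvae = c × s(c):
  c=9: 9 × 0.92 = 8.280
  c=10: 10 × 0.84 = 8.400
  c=11: 11 × 0.78 = 8.580
  c=12: 12 × 0.71 = 8.520
  c=13: 13 × 0.64 = 8.320
Maximum at c = 11 (8.580 surviving larvae).

11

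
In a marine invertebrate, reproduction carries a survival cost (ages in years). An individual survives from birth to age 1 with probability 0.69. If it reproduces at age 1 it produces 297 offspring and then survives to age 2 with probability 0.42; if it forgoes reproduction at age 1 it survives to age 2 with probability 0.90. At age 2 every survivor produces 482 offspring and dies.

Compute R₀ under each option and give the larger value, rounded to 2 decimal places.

breed at age 1: R₀ = 0.69 × (297 + 0.42 × 482) = 0.69 × 499.4400 = 344.6136
delay to age 2: R₀ = 0.69 × (0.90 × 482) = 0.69 × 433.8000 = 299.3220
Higher: breed at age 1 (344.6136).

344.61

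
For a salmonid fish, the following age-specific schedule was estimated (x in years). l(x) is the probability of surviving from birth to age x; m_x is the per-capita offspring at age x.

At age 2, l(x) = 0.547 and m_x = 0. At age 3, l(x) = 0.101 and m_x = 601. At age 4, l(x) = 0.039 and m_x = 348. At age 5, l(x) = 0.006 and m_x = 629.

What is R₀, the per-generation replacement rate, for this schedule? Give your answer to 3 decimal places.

R₀ = Σ l(x) m_x:
  age 2: 0.547 × 0 = 0.0000
  age 3: 0.101 × 601 = 60.7010
  age 4: 0.039 × 348 = 13.5720
  age 5: 0.006 × 629 = 3.7740
R₀ = 0.0000 + 60.7010 + 13.5720 + 3.7740 = 78.0470

78.047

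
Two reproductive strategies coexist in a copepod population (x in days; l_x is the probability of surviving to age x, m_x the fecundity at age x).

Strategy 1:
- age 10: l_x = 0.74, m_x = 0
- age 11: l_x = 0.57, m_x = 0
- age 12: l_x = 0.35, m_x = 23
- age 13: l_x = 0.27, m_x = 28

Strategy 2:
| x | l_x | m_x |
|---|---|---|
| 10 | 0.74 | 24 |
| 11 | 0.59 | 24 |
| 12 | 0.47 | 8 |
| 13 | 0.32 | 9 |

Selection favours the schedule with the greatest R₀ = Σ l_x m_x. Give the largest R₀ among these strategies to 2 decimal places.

Strategy 1: R₀ = 0.74×0 + 0.57×0 + 0.35×23 + 0.27×28 = 15.6100
Strategy 2: R₀ = 0.74×24 + 0.59×24 + 0.47×8 + 0.32×9 = 38.5600
Highest R₀: strategy 2 with 38.5600.

38.56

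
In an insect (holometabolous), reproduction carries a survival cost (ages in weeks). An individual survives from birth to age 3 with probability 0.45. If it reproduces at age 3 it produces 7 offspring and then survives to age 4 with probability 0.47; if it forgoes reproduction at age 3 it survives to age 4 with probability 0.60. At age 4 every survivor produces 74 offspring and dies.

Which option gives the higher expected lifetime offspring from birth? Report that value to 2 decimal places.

breed at age 3: R₀ = 0.45 × (7 + 0.47 × 74) = 0.45 × 41.7800 = 18.8010
delay to age 4: R₀ = 0.45 × (0.60 × 74) = 0.45 × 44.4000 = 19.9800
Higher: delay to age 4 (19.9800).

19.98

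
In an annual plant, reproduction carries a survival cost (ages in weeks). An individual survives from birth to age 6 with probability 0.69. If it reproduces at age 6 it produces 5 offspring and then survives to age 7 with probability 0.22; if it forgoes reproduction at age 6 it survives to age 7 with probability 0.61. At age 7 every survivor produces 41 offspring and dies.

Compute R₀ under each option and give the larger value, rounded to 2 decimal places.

breed at age 6: R₀ = 0.69 × (5 + 0.22 × 41) = 0.69 × 14.0200 = 9.6738
delay to age 7: R₀ = 0.69 × (0.61 × 41) = 0.69 × 25.0100 = 17.2569
Higher: delay to age 7 (17.2569).

17.26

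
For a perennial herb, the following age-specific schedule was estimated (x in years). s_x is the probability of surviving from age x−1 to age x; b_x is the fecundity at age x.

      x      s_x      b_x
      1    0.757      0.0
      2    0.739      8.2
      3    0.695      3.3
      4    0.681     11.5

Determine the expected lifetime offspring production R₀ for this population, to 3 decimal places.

Survivorship from birth: l_x = s_1·s_2·…·s_x.
  l_1 = 0.75700
  l_2 = 0.55942
  l_3 = 0.38880
  l_4 = 0.26477
R₀ = Σ l_x b_x:
  age 1: 0.75700 × 0.0 = 0.0000
  age 2: 0.55942 × 8.2 = 4.5872
  age 3: 0.38880 × 3.3 = 1.2830
  age 4: 0.26477 × 11.5 = 3.0449
R₀ = 0.0000 + 4.5872 + 1.2830 + 3.0449 = 8.9151

8.915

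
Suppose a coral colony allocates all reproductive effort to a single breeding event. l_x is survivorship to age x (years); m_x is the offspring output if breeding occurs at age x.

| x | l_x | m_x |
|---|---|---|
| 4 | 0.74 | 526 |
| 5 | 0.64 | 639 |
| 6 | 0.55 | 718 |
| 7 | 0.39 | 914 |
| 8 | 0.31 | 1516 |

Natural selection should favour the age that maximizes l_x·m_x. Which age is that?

Expected offspring if breeding at age x = l_x × m_x:
  age 4: 0.74 × 526 = 389.240
  age 5: 0.64 × 639 = 408.960
  age 6: 0.55 × 718 = 394.900
  age 7: 0.39 × 914 = 356.460
  age 8: 0.31 × 1516 = 469.960
Maximum at age 8 (469.960).

8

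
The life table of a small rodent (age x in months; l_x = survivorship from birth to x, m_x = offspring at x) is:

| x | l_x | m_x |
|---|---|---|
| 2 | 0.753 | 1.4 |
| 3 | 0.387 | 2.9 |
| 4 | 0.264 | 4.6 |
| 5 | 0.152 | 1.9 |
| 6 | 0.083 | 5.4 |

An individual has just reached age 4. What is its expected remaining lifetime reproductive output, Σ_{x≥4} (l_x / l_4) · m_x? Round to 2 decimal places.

l_4 = 0.264. Conditional survival from age 4 to x is l_x / l_4.
  x=4: (0.264/0.264) × 4.6 = 4.6000
  x=5: (0.152/0.264) × 1.9 = 1.0939
  x=6: (0.083/0.264) × 5.4 = 1.6977
Sum = 4.6000 + 1.0939 + 1.6977 = 7.3917

7.39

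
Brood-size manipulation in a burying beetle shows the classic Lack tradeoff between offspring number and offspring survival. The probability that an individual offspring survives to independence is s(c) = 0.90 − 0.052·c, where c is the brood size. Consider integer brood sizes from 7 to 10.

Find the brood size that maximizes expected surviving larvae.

Expected surviving larvae = c × s(c):
  c=7: 7 × 0.536 = 3.752
  c=8: 8 × 0.484 = 3.872
  c=9: 9 × 0.432 = 3.888
  c=10: 10 × 0.380 = 3.800
Maximum at c = 9 (3.888 surviving larvae).

9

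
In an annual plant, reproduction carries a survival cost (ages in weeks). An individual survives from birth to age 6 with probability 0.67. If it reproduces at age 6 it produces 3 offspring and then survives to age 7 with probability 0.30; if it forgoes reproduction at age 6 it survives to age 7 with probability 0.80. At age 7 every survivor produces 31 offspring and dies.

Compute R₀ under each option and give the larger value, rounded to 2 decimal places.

breed at age 6: R₀ = 0.67 × (3 + 0.30 × 31) = 0.67 × 12.3000 = 8.2410
delay to age 7: R₀ = 0.67 × (0.80 × 31) = 0.67 × 24.8000 = 16.6160
Higher: delay to age 7 (16.6160).

16.62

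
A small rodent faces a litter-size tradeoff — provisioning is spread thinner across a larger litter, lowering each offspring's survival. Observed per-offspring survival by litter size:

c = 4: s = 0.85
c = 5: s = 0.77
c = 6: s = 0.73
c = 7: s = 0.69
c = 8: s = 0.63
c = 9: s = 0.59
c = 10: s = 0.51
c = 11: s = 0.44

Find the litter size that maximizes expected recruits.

9

Expected recruits = c × s(c):
  c=4: 4 × 0.85 = 3.400
  c=5: 5 × 0.77 = 3.850
  c=6: 6 × 0.73 = 4.380
  c=7: 7 × 0.69 = 4.830
  c=8: 8 × 0.63 = 5.040
  c=9: 9 × 0.59 = 5.310
  c=10: 10 × 0.51 = 5.100
  c=11: 11 × 0.44 = 4.840
Maximum at c = 9 (5.310 recruits).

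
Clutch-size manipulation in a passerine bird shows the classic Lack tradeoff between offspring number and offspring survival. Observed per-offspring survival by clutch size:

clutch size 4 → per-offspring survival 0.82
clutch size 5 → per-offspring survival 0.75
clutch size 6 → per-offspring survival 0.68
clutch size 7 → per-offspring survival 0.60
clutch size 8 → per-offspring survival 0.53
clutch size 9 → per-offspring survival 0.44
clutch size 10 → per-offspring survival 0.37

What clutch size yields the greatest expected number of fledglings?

8

Expected fledglings = c × s(c):
  c=4: 4 × 0.82 = 3.280
  c=5: 5 × 0.75 = 3.750
  c=6: 6 × 0.68 = 4.080
  c=7: 7 × 0.60 = 4.200
  c=8: 8 × 0.53 = 4.240
  c=9: 9 × 0.44 = 3.960
  c=10: 10 × 0.37 = 3.700
Maximum at c = 8 (4.240 fledglings).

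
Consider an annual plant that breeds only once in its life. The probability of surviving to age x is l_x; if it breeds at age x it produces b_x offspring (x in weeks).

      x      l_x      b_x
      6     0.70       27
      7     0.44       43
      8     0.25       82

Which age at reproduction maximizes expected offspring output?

Expected offspring if breeding at age x = l_x × b_x:
  age 6: 0.70 × 27 = 18.900
  age 7: 0.44 × 43 = 18.920
  age 8: 0.25 × 82 = 20.500
Maximum at age 8 (20.500).

8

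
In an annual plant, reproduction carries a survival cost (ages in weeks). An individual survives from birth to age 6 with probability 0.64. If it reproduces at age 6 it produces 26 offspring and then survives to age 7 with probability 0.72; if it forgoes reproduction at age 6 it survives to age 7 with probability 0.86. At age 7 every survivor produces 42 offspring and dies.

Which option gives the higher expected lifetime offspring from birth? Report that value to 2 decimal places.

35.99

breed at age 6: R₀ = 0.64 × (26 + 0.72 × 42) = 0.64 × 56.2400 = 35.9936
delay to age 7: R₀ = 0.64 × (0.86 × 42) = 0.64 × 36.1200 = 23.1168
Higher: breed at age 6 (35.9936).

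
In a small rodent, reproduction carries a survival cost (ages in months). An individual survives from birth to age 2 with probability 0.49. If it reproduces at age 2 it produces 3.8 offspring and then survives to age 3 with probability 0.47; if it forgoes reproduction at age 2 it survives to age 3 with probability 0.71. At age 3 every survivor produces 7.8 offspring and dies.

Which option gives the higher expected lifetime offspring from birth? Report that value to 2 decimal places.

3.66

breed at age 2: R₀ = 0.49 × (3.8 + 0.47 × 7.8) = 0.49 × 7.4660 = 3.6583
delay to age 3: R₀ = 0.49 × (0.71 × 7.8) = 0.49 × 5.5380 = 2.7136
Higher: breed at age 2 (3.6583).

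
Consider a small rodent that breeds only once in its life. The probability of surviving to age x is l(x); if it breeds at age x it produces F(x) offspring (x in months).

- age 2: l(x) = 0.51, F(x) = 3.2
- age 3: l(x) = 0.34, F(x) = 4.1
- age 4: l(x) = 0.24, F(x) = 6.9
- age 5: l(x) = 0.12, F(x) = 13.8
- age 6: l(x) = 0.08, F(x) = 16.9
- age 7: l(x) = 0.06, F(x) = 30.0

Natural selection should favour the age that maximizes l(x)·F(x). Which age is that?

Expected offspring if breeding at age x = l(x) × F(x):
  age 2: 0.51 × 3.2 = 1.632
  age 3: 0.34 × 4.1 = 1.394
  age 4: 0.24 × 6.9 = 1.656
  age 5: 0.12 × 13.8 = 1.656
  age 6: 0.08 × 16.9 = 1.352
  age 7: 0.06 × 30.0 = 1.800
Maximum at age 7 (1.800).

7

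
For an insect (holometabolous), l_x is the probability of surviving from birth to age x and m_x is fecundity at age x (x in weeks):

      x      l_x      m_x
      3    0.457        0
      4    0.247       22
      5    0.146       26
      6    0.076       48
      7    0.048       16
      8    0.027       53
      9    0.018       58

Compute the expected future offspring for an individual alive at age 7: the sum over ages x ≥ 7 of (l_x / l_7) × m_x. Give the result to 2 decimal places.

l_7 = 0.048. Conditional survival from age 7 to x is l_x / l_7.
  x=7: (0.048/0.048) × 16 = 16.0000
  x=8: (0.027/0.048) × 53 = 29.8125
  x=9: (0.018/0.048) × 58 = 21.7500
Sum = 16.0000 + 29.8125 + 21.7500 = 67.5625

67.56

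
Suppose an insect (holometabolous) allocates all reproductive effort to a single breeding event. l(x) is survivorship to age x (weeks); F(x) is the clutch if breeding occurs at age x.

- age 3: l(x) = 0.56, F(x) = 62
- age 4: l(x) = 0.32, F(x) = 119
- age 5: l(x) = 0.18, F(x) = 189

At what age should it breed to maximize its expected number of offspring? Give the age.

Expected offspring if breeding at age x = l(x) × F(x):
  age 3: 0.56 × 62 = 34.720
  age 4: 0.32 × 119 = 38.080
  age 5: 0.18 × 189 = 34.020
Maximum at age 4 (38.080).

4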